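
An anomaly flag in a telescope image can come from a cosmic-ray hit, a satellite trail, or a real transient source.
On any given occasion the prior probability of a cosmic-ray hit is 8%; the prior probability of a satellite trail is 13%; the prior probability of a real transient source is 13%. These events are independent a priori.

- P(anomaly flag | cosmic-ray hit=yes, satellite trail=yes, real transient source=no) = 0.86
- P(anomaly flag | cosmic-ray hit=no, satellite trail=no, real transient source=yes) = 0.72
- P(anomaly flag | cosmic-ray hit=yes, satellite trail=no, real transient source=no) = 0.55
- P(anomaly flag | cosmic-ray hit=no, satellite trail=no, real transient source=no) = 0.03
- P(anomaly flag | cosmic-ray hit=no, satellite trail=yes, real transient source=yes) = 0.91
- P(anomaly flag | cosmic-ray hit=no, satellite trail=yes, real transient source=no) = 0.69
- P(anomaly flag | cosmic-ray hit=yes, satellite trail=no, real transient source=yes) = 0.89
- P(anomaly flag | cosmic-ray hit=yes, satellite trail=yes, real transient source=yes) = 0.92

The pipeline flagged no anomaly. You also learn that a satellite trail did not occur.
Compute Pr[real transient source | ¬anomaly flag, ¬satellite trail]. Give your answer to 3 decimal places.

P(¬anomaly flag | ¬satellite trail) = 0.97*0.92*0.87 + 0.28*0.92*0.13 + 0.45*0.08*0.87 + 0.11*0.08*0.13 = 0.776388 + 0.033488 + 0.031320 + 0.001144 = 0.842340
The real transient source-present share is 0.033488 + 0.001144 = 0.034632.
P(real transient source | ¬anomaly flag, ¬satellite trail) = 0.034632 / 0.842340 ≈ 0.041

Pr[real transient source | ¬anomaly flag, ¬satellite trail] ≈ 0.041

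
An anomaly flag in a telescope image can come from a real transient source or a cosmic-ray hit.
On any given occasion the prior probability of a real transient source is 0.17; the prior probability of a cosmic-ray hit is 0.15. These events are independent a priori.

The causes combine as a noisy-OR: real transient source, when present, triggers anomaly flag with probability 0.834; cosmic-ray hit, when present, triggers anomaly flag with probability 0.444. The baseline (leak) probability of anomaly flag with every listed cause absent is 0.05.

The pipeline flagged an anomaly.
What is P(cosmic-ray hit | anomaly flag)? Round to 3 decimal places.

Under noisy-OR, P(anomaly flag | causes) = 1 − (1−0.05)·∏(1−qᵢ) over the active causes.
Enumerate the 4 (real transient source, cosmic-ray hit) configurations and weight by the priors:
  P(anomaly flag) = 0.05·0.83·0.85 + 0.4718·0.83·0.15 + 0.8423·0.17·0.85 + 0.912319·0.17·0.15
        = 0.035275 + 0.058739 + 0.121712 + 0.023264 = 0.238990
Keeping only the cosmic-ray hit-present terms gives 0.082003, so
  P(cosmic-ray hit | anomaly flag) = 0.082003 / 0.238990 ≈ 0.343

P(cosmic-ray hit | anomaly flag) ≈ 0.343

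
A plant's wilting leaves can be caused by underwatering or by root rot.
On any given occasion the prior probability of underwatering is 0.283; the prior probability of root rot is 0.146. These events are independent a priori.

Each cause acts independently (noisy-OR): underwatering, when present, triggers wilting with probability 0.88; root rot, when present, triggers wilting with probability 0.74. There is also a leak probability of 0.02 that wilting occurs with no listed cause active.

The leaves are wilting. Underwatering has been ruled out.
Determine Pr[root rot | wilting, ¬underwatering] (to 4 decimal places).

Pr[root rot | wilting, ¬underwatering] ≈ 0.8643

Under noisy-OR, P(wilting | causes) = 1 − (1−0.02)·∏(1−qᵢ) over the active causes.
Enumerate both values of root rot and weight by the priors:
  P(wilting | ¬underwatering) = 0.02×0.854 + 0.7452×0.146
        = 0.017080 + 0.108799 = 0.125879
The terms with root rot present sum to 0.108799, so
  P(root rot | wilting, ¬underwatering) = 0.108799 / 0.125879 ≈ 0.8643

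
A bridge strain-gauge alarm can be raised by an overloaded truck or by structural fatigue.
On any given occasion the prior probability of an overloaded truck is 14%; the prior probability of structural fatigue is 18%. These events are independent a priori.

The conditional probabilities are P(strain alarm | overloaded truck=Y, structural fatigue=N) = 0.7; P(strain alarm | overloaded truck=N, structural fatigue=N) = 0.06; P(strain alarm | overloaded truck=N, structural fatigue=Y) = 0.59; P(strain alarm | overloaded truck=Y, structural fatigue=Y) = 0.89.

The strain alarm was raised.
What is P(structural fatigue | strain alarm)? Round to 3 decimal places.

P(structural fatigue | strain alarm) ≈ 0.481

P(strain alarm) = 0.06×0.86×0.82 + 0.59×0.86×0.18 + 0.7×0.14×0.82 + 0.89×0.14×0.18 = 0.042312 + 0.091332 + 0.080360 + 0.022428 = 0.236432
Of this, 0.113760 comes from 0.091332 + 0.022428 (the structural fatigue=true cases).
So P(structural fatigue | strain alarm) = 0.113760/0.236432 ≈ 0.481.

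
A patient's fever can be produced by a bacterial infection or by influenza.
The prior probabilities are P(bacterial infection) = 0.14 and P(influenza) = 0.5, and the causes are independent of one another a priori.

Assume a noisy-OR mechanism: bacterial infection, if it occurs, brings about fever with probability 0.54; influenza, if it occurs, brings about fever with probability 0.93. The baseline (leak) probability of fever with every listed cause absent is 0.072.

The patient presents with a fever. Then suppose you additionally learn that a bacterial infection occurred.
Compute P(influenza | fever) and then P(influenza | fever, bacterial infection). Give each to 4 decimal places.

P(influenza | fever) ≈ 0.8686; P(influenza | fever, bacterial infection) ≈ 0.6286

Under noisy-OR, P(fever | causes) = 1 − (1−0.072)·∏(1−qᵢ) over the active causes.
P(fever) = 0.072×0.86×0.5 + 0.93504×0.86×0.5 + 0.57312×0.14×0.5 + 0.970118×0.14×0.5 = 0.030960 + 0.402067 + 0.040118 + 0.067908 = 0.541053
Of this, 0.469975 comes from 0.402067 + 0.067908 (the influenza=true cases).
So P(influenza | fever) = 0.469975/0.541053 ≈ 0.8686.

Now also conditioning on bacterial infection=true:
By total probability over both values of influenza:
  P(fever | bacterial infection) = 0.57312·0.5 + 0.970118·0.5
        = 0.286560 + 0.485059 = 0.771619
The terms with influenza present sum to 0.485059, so
  P(influenza | fever, bacterial infection) = 0.485059 / 0.771619 ≈ 0.6286
The drop from 0.8686 to 0.6286 is the explaining-away (discounting) effect.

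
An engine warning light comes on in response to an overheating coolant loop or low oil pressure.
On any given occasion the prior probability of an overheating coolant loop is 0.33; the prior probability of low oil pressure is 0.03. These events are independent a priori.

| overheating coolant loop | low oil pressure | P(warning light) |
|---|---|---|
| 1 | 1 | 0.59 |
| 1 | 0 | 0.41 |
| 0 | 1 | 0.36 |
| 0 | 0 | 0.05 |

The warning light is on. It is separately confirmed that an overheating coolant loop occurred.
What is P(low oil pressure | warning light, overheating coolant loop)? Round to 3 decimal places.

P(warning light | overheating coolant loop) = 0.41·0.97 + 0.59·0.03 = 0.397700 + 0.017700 = 0.415400
Of this, 0.017700 comes from 0.59·0.03 (the low oil pressure=true cases).
Hence the posterior is 0.017700/0.415400 ≈ 0.043.

P(low oil pressure | warning light, overheating coolant loop) ≈ 0.043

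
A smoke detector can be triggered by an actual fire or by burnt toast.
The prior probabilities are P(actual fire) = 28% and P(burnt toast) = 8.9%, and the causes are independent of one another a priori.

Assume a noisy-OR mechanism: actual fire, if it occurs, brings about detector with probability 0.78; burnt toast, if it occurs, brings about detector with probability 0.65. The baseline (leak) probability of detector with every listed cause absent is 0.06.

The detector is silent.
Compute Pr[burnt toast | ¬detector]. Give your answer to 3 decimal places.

Pr[burnt toast | ¬detector] ≈ 0.033

Under noisy-OR, P(detector | causes) = 1 − (1−0.06)·∏(1−qᵢ) over the active causes.
By total probability over the 4 (actual fire, burnt toast) configurations:
  P(¬detector) = 0.94·0.72·0.911 + 0.329·0.72·0.089 + 0.2068·0.28·0.911 + 0.07238·0.28·0.089
        = 0.616565 + 0.021082 + 0.052751 + 0.001804 = 0.692202
Keeping only the burnt toast-present terms gives 0.022886, so
  P(burnt toast | ¬detector) = 0.022886 / 0.692202 ≈ 0.033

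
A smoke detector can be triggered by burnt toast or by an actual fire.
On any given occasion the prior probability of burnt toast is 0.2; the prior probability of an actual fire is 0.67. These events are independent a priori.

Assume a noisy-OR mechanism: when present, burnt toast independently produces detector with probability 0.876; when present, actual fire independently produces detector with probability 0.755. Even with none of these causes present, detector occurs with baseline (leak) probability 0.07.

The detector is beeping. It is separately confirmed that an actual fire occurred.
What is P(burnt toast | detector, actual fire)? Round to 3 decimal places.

Under noisy-OR, P(detector | causes) = 1 − (1−0.07)·∏(1−qᵢ) over the active causes.
Enumerate both values of burnt toast and weight by the priors:
  P(detector | actual fire) = 0.77215*0.8 + 0.971747*0.2
        = 0.617720 + 0.194349 = 0.812069
Configurations with burnt toast contribute 0.194349, so
  P(burnt toast | detector, actual fire) = 0.194349 / 0.812069 ≈ 0.239

P(burnt toast | detector, actual fire) ≈ 0.239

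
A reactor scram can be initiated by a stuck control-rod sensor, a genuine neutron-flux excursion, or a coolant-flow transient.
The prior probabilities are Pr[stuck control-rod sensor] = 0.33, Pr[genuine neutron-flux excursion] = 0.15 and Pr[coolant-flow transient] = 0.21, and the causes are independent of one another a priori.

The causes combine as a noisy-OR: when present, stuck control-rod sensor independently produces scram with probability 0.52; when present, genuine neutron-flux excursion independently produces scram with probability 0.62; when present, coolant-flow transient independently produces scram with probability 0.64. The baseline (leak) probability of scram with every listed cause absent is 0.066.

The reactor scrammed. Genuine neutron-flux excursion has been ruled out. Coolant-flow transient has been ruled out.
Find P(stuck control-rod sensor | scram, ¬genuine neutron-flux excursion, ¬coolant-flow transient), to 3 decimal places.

Under noisy-OR, P(scram | causes) = 1 − (1−0.066)·∏(1−qᵢ) over the active causes.
P(scram | ¬genuine neutron-flux excursion, ¬coolant-flow transient) = 0.066·0.67 + 0.55168·0.33 = 0.044220 + 0.182054 = 0.226274
Restricting to configurations with stuck control-rod sensor present: 0.55168·0.33 = 0.182054.
Hence the posterior is 0.182054/0.226274 ≈ 0.805.

P(stuck control-rod sensor | scram, ¬genuine neutron-flux excursion, ¬coolant-flow transient) ≈ 0.805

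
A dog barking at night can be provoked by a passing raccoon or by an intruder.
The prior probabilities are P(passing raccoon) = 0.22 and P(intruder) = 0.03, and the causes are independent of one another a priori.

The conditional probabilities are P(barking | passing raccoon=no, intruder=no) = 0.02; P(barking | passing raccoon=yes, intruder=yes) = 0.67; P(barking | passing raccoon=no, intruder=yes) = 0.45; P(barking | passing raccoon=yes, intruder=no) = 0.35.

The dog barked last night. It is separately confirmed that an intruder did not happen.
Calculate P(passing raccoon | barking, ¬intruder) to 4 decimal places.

P(barking | ¬intruder) = 0.02×0.78 + 0.35×0.22 = 0.015600 + 0.077000 = 0.092600
The passing raccoon-present share is 0.35×0.22 = 0.077000.
Hence the posterior is 0.077000/0.092600 ≈ 0.8315.

P(passing raccoon | barking, ¬intruder) ≈ 0.8315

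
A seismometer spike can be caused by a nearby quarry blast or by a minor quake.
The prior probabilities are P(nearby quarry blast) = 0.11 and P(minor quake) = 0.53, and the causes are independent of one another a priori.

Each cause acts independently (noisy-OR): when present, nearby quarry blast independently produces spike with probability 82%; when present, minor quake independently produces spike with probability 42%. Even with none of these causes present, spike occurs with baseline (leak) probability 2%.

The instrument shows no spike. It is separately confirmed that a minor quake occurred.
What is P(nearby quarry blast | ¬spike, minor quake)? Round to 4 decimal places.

P(nearby quarry blast | ¬spike, minor quake) ≈ 0.0218

Under noisy-OR, P(spike | causes) = 1 − (1−0.02)·∏(1−qᵢ) over the active causes.
Enumerate both values of nearby quarry blast and weight by the priors:
  P(¬spike | minor quake) = 0.5684*0.89 + 0.102312*0.11
        = 0.505876 + 0.011254 = 0.517130
Keeping only the nearby quarry blast-present terms gives 0.011254, so
  P(nearby quarry blast | ¬spike, minor quake) = 0.011254 / 0.517130 ≈ 0.0218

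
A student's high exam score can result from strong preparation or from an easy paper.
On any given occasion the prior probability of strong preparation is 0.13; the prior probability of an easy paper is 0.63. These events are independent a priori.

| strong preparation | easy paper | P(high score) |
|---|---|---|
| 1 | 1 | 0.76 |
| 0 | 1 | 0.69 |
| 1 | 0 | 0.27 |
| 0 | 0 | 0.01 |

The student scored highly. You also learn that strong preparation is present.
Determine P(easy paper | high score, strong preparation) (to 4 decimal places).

P(high score | strong preparation) = 0.27×0.37 + 0.76×0.63 = 0.099900 + 0.478800 = 0.578700
Of this, 0.478800 comes from 0.76×0.63 (the easy paper=true cases).
Hence the posterior is 0.478800/0.578700 ≈ 0.8274.

P(easy paper | high score, strong preparation) ≈ 0.8274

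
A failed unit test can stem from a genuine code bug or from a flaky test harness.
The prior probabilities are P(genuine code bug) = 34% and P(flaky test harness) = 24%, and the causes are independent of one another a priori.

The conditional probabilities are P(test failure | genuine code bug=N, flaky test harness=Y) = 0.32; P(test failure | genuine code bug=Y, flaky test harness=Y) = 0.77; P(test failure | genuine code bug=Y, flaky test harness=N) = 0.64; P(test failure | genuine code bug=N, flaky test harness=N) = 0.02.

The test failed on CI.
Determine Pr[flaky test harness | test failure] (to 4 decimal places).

By total probability over the 4 (genuine code bug, flaky test harness) configurations:
  P(test failure) = 0.02×0.66×0.76 + 0.32×0.66×0.24 + 0.64×0.34×0.76 + 0.77×0.34×0.24
        = 0.010032 + 0.050688 + 0.165376 + 0.062832 = 0.288928
Keeping only the flaky test harness-present terms gives 0.113520, so
  P(flaky test harness | test failure) = 0.113520 / 0.288928 ≈ 0.3929

Pr[flaky test harness | test failure] ≈ 0.3929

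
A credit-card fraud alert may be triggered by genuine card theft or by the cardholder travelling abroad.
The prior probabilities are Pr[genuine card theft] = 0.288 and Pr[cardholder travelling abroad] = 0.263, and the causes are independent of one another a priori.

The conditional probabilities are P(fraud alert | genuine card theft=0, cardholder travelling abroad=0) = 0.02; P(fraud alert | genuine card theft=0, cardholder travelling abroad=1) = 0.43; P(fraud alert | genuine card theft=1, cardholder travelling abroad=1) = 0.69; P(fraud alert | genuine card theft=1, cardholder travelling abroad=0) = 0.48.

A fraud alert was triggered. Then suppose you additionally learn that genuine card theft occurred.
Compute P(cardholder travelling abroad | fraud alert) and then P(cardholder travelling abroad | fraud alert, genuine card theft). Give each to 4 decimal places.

P(fraud alert) = 0.02·0.712·0.737 + 0.43·0.712·0.263 + 0.48·0.288·0.737 + 0.69·0.288·0.263 = 0.010495 + 0.080520 + 0.101883 + 0.052263 = 0.245161
Restricting to configurations with cardholder travelling abroad present: 0.080520 + 0.052263 = 0.132783.
So P(cardholder travelling abroad | fraud alert) = 0.132783/0.245161 ≈ 0.5416.

With the extra evidence:
P(fraud alert | genuine card theft) = 0.48·0.737 + 0.69·0.263 = 0.353760 + 0.181470 = 0.535230
Restricting to configurations with cardholder travelling abroad present: 0.69·0.263 = 0.181470.
So P(cardholder travelling abroad | fraud alert, genuine card theft) = 0.181470/0.535230 ≈ 0.3391.

P(cardholder travelling abroad | fraud alert) ≈ 0.5416; P(cardholder travelling abroad | fraud alert, genuine card theft) ≈ 0.3391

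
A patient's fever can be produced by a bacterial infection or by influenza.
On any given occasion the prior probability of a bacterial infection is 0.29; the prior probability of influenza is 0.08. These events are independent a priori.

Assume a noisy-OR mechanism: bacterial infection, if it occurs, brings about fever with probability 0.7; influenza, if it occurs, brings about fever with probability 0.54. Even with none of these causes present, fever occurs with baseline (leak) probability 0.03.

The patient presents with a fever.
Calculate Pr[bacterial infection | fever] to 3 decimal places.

Under noisy-OR, P(fever | causes) = 1 − (1−0.03)·∏(1−qᵢ) over the active causes.
P(fever) = 0.03·0.71·0.92 + 0.5538·0.71·0.08 + 0.709·0.29·0.92 + 0.86614·0.29·0.08 = 0.019596 + 0.031456 + 0.189161 + 0.020094 = 0.260307
Restricting to configurations with bacterial infection present: 0.189161 + 0.020094 = 0.209255.
So P(bacterial infection | fever) = 0.209255/0.260307 ≈ 0.804.

Pr[bacterial infection | fever] ≈ 0.804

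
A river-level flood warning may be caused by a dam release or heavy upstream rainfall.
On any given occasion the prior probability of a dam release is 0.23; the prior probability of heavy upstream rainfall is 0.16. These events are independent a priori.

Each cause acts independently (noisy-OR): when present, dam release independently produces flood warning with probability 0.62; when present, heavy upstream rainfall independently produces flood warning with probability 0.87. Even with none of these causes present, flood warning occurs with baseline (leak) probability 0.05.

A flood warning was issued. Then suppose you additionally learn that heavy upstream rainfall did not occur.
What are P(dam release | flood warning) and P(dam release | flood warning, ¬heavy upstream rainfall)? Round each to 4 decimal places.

P(dam release | flood warning) ≈ 0.5305; P(dam release | flood warning, ¬heavy upstream rainfall) ≈ 0.7924

Under noisy-OR, P(flood warning | causes) = 1 − (1−0.05)·∏(1−qᵢ) over the active causes.
P(flood warning) = 0.05·0.77·0.84 + 0.8765·0.77·0.16 + 0.639·0.23·0.84 + 0.95307·0.23·0.16 = 0.032340 + 0.107985 + 0.123455 + 0.035073 = 0.298853
Restricting to configurations with dam release present: 0.123455 + 0.035073 = 0.158528.
P(dam release | flood warning) = 0.158528 / 0.298853 ≈ 0.5305

Now condition on the additional information:
Weight on dam release=true, given the evidence: 0.639·0.23 = 0.146970
Denominator P(flood warning | ¬heavy upstream rainfall): 0.05·0.77 + 0.639·0.23 = 0.185470
P(dam release | flood warning, ¬heavy upstream rainfall) = 0.146970/0.185470 ≈ 0.7924
With heavy upstream rainfall excluded, dam release must carry more of the explanatory weight for the flood warning.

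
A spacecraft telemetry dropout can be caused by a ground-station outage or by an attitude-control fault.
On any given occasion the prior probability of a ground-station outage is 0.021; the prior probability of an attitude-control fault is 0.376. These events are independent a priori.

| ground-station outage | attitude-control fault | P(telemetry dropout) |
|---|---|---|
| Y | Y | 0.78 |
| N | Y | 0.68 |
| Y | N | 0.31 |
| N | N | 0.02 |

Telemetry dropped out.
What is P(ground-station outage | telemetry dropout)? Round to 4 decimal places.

P(telemetry dropout) = 0.02·0.979·0.624 + 0.68·0.979·0.376 + 0.31·0.021·0.624 + 0.78·0.021·0.376 = 0.012218 + 0.250311 + 0.004062 + 0.006159 = 0.272750
Of this, 0.010221 comes from 0.004062 + 0.006159 (the ground-station outage=true cases).
Hence the posterior is 0.010221/0.272750 ≈ 0.0375.

P(ground-station outage | telemetry dropout) ≈ 0.0375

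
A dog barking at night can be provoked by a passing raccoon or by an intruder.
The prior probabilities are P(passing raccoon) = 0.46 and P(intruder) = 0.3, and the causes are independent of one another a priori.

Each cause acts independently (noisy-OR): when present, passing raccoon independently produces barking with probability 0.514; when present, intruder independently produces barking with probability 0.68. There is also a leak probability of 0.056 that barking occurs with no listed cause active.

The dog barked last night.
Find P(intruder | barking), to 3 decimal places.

P(intruder | barking) ≈ 0.541

Under noisy-OR, P(barking | causes) = 1 − (1−0.056)·∏(1−qᵢ) over the active causes.
P(barking) = 0.056·0.54·0.7 + 0.69792·0.54·0.3 + 0.541216·0.46·0.7 + 0.853189·0.46·0.3 = 0.021168 + 0.113063 + 0.174272 + 0.117740 = 0.426243
Of this, 0.230803 comes from 0.113063 + 0.117740 (the intruder=true cases).
P(intruder | barking) = 0.230803 / 0.426243 ≈ 0.541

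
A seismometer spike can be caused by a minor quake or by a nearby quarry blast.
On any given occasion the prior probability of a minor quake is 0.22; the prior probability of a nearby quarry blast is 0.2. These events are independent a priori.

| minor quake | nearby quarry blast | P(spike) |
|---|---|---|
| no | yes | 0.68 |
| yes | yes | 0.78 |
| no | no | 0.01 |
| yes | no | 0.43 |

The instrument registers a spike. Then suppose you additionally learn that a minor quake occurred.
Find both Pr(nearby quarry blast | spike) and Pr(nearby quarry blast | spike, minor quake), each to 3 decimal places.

P(spike) = 0.01×0.78×0.8 + 0.68×0.78×0.2 + 0.43×0.22×0.8 + 0.78×0.22×0.2 = 0.006240 + 0.106080 + 0.075680 + 0.034320 = 0.222320
Restricting to configurations with nearby quarry blast present: 0.106080 + 0.034320 = 0.140400.
Hence the posterior is 0.140400/0.222320 ≈ 0.632.

Now condition on the additional information:
Weight on nearby quarry blast=true, given the evidence: 0.78×0.2 = 0.156000
The normalizing constant is 0.43×0.8 + 0.78×0.2 = 0.500000
Posterior = 0.156000 / 0.500000 ≈ 0.312
Conditioning on minor quake lowers the posterior on nearby quarry blast: the classic explaining-away effect in a common-effect structure.

Pr(nearby quarry blast | spike) ≈ 0.632; Pr(nearby quarry blast | spike, minor quake) ≈ 0.312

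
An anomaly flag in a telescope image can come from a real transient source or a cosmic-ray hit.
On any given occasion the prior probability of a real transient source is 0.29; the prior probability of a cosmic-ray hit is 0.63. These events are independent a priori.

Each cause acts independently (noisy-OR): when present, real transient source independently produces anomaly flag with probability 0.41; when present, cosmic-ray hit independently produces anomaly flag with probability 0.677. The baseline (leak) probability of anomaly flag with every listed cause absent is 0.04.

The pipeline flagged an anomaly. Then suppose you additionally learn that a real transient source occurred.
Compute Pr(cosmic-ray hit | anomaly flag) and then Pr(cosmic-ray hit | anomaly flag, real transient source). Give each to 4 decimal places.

Under noisy-OR, P(anomaly flag | causes) = 1 − (1−0.04)·∏(1−qᵢ) over the active causes.
By total probability over the 4 (real transient source, cosmic-ray hit) configurations:
  P(anomaly flag) = 0.04*0.71*0.37 + 0.68992*0.71*0.63 + 0.4336*0.29*0.37 + 0.817053*0.29*0.63
        = 0.010508 + 0.308601 + 0.046525 + 0.149276 = 0.514910
The terms with cosmic-ray hit present sum to 0.457877, so
  P(cosmic-ray hit | anomaly flag) = 0.457877 / 0.514910 ≈ 0.8892

Now also conditioning on real transient source=true:
Enumerate both values of cosmic-ray hit and weight by the priors:
  P(anomaly flag | real transient source) = 0.4336*0.37 + 0.817053*0.63
        = 0.160432 + 0.514743 = 0.675175
Keeping only the cosmic-ray hit-present terms gives 0.514743, so
  P(cosmic-ray hit | anomaly flag, real transient source) = 0.514743 / 0.675175 ≈ 0.7624
This is intercausal reasoning (explaining away): once real transient source accounts for the anomaly flag, cosmic-ray hit becomes less likely.

Pr(cosmic-ray hit | anomaly flag) ≈ 0.8892; Pr(cosmic-ray hit | anomaly flag, real transient source) ≈ 0.7624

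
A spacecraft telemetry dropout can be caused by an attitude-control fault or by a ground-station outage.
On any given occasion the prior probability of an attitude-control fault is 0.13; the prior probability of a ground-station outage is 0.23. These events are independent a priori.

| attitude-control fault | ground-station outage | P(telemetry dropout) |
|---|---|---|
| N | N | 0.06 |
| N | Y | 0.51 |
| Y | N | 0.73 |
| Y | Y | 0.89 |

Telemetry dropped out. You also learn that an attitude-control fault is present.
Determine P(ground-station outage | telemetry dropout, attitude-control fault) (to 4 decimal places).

By total probability over both values of ground-station outage:
  P(telemetry dropout | attitude-control fault) = 0.73·0.77 + 0.89·0.23
        = 0.562100 + 0.204700 = 0.766800
Configurations with ground-station outage contribute 0.204700, so
  P(ground-station outage | telemetry dropout, attitude-control fault) = 0.204700 / 0.766800 ≈ 0.2670

P(ground-station outage | telemetry dropout, attitude-control fault) ≈ 0.2670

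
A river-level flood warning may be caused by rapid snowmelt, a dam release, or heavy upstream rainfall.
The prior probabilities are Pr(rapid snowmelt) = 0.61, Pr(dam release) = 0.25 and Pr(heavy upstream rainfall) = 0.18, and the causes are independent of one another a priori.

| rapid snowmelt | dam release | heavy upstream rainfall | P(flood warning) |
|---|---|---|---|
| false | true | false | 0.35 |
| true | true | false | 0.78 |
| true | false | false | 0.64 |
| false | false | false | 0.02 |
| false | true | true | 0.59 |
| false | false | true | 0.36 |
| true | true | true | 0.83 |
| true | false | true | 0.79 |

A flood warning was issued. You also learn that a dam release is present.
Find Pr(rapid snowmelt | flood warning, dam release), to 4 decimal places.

P(flood warning | dam release) = 0.35·0.39·0.82 + 0.59·0.39·0.18 + 0.78·0.61·0.82 + 0.83·0.61·0.18 = 0.111930 + 0.041418 + 0.390156 + 0.091134 = 0.634638
Of this, 0.481290 comes from 0.390156 + 0.091134 (the rapid snowmelt=true cases).
Hence the posterior is 0.481290/0.634638 ≈ 0.7584.

Pr(rapid snowmelt | flood warning, dam release) ≈ 0.7584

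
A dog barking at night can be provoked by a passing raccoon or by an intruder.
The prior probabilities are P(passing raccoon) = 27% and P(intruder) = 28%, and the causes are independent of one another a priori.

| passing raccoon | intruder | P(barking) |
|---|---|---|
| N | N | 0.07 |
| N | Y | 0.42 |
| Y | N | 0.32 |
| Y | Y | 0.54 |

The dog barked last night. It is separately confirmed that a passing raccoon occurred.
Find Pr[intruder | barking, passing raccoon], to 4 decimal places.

Pr[intruder | barking, passing raccoon] ≈ 0.3962

Enumerate both values of intruder and weight by the priors:
  P(barking | passing raccoon) = 0.32·0.72 + 0.54·0.28
        = 0.230400 + 0.151200 = 0.381600
Keeping only the intruder-present terms gives 0.151200, so
  P(intruder | barking, passing raccoon) = 0.151200 / 0.381600 ≈ 0.3962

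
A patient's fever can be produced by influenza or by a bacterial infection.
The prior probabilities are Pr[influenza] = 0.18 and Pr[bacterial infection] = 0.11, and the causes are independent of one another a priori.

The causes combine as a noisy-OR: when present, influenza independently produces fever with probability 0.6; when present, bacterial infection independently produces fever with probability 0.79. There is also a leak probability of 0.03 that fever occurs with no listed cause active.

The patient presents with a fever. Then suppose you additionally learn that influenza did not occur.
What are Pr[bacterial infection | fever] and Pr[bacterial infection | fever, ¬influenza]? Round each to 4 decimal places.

Pr[bacterial infection | fever] ≈ 0.4287; Pr[bacterial infection | fever, ¬influenza] ≈ 0.7664

Under noisy-OR, P(fever | causes) = 1 − (1−0.03)·∏(1−qᵢ) over the active causes.
Numerator (weight on configurations with bacterial infection): 0.071826 + 0.018187 = 0.090013
Normalizer over all consistent configurations: 0.03·0.82·0.89 + 0.7963·0.82·0.11 + 0.612·0.18·0.89 + 0.91852·0.18·0.11 = 0.209949
P(bacterial infection | fever) = 0.090013/0.209949 ≈ 0.4287

Now condition on the additional information:
Enumerate both values of bacterial infection and weight by the priors:
  P(fever | ¬influenza) = 0.03*0.89 + 0.7963*0.11
        = 0.026700 + 0.087593 = 0.114293
The terms with bacterial infection present sum to 0.087593, so
  P(bacterial infection | fever, ¬influenza) = 0.087593 / 0.114293 ≈ 0.7664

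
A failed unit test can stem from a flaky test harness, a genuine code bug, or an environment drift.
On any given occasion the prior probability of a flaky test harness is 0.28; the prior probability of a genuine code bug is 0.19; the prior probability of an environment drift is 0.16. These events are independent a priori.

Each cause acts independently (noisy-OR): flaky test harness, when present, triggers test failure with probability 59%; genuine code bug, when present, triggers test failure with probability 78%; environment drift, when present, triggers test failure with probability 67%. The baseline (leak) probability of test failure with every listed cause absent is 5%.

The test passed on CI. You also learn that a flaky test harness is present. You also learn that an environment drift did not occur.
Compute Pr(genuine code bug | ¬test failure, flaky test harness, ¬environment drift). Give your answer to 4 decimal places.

Pr(genuine code bug | ¬test failure, flaky test harness, ¬environment drift) ≈ 0.0491

Under noisy-OR, P(test failure | causes) = 1 − (1−0.05)·∏(1−qᵢ) over the active causes.
P(¬test failure | flaky test harness, ¬environment drift) = 0.3895·0.81 + 0.08569·0.19 = 0.315495 + 0.016281 = 0.331776
The genuine code bug-present share is 0.08569·0.19 = 0.016281.
Hence the posterior is 0.016281/0.331776 ≈ 0.0491.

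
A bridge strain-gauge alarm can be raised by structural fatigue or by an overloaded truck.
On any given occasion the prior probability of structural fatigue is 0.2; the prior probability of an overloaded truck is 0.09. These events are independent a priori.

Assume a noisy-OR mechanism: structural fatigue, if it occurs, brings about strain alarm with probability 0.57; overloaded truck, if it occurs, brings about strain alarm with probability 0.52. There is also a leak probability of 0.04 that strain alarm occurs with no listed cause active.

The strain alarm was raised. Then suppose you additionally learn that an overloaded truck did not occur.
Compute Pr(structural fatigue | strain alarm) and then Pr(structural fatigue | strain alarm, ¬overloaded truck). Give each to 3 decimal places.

Pr(structural fatigue | strain alarm) ≈ 0.641; Pr(structural fatigue | strain alarm, ¬overloaded truck) ≈ 0.786

Under noisy-OR, P(strain alarm | causes) = 1 − (1−0.04)·∏(1−qᵢ) over the active causes.
Sum P(strain alarm|·) weighted by the priors over the 4 (structural fatigue, overloaded truck) configurations:
  P(strain alarm) = 0.04·0.8·0.91 + 0.5392·0.8·0.09 + 0.5872·0.2·0.91 + 0.801856·0.2·0.09
        = 0.029120 + 0.038822 + 0.106870 + 0.014433 = 0.189245
The terms with structural fatigue present sum to 0.121303, so
  P(structural fatigue | strain alarm) = 0.121303 / 0.189245 ≈ 0.641

Now also conditioning on overloaded truck≠true:
Numerator (weight on configurations with structural fatigue): 0.5872×0.2 = 0.117440
Denominator P(strain alarm | ¬overloaded truck): 0.04×0.8 + 0.5872×0.2 = 0.149440
P(structural fatigue | strain alarm, ¬overloaded truck) = 0.117440/0.149440 ≈ 0.786
With overloaded truck excluded, structural fatigue must carry more of the explanatory weight for the strain alarm.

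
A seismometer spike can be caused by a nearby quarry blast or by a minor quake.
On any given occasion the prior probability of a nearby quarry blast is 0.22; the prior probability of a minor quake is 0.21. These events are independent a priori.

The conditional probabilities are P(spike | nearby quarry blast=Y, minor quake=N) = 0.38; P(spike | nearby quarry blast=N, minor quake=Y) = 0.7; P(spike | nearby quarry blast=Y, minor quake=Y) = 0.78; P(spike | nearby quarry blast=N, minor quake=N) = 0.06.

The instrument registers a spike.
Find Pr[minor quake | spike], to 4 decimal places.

P(spike) = 0.06·0.78·0.79 + 0.7·0.78·0.21 + 0.38·0.22·0.79 + 0.78·0.22·0.21 = 0.036972 + 0.114660 + 0.066044 + 0.036036 = 0.253712
The minor quake-present share is 0.114660 + 0.036036 = 0.150696.
Hence the posterior is 0.150696/0.253712 ≈ 0.5940.

Pr[minor quake | spike] ≈ 0.5940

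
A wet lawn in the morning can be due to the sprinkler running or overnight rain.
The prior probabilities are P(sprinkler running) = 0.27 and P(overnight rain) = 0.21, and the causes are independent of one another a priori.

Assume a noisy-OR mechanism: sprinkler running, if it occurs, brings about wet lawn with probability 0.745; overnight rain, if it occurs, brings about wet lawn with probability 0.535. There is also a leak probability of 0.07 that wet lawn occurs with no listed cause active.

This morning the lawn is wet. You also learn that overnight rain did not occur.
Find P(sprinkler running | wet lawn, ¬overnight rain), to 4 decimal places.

P(sprinkler running | wet lawn, ¬overnight rain) ≈ 0.8012

Under noisy-OR, P(wet lawn | causes) = 1 − (1−0.07)·∏(1−qᵢ) over the active causes.
Numerator (weight on configurations with sprinkler running): 0.76285·0.27 = 0.205970
Normalizer over all consistent configurations: 0.07·0.73 + 0.76285·0.27 = 0.257070
Posterior = 0.205970 / 0.257070 ≈ 0.8012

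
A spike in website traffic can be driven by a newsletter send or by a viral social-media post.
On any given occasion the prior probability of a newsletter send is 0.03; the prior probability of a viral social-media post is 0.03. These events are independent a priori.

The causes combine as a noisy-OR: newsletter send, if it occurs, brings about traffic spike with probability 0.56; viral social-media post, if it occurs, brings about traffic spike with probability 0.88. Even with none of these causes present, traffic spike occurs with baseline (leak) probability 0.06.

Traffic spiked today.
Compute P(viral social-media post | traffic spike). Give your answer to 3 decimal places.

Under noisy-OR, P(traffic spike | causes) = 1 − (1−0.06)·∏(1−qᵢ) over the active causes.
Sum P(traffic spike|·) weighted by the priors over the 4 (newsletter send, viral social-media post) configurations:
  P(traffic spike) = 0.06·0.97·0.97 + 0.8872·0.97·0.03 + 0.5864·0.03·0.97 + 0.950368·0.03·0.03
        = 0.056454 + 0.025818 + 0.017064 + 0.000855 = 0.100191
Configurations with viral social-media post contribute 0.026673, so
  P(viral social-media post | traffic spike) = 0.026673 / 0.100191 ≈ 0.266

P(viral social-media post | traffic spike) ≈ 0.266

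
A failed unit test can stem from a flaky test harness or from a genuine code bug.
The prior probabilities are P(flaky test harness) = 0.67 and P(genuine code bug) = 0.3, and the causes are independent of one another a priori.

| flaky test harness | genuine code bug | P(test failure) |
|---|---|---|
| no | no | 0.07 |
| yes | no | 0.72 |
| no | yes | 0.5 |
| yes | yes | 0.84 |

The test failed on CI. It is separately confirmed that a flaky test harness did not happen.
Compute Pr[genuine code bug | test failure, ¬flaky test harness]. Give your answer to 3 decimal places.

P(test failure | ¬flaky test harness) = 0.07·0.7 + 0.5·0.3 = 0.049000 + 0.150000 = 0.199000
Restricting to configurations with genuine code bug present: 0.5·0.3 = 0.150000.
So P(genuine code bug | test failure, ¬flaky test harness) = 0.150000/0.199000 ≈ 0.754.

Pr[genuine code bug | test failure, ¬flaky test harness] ≈ 0.754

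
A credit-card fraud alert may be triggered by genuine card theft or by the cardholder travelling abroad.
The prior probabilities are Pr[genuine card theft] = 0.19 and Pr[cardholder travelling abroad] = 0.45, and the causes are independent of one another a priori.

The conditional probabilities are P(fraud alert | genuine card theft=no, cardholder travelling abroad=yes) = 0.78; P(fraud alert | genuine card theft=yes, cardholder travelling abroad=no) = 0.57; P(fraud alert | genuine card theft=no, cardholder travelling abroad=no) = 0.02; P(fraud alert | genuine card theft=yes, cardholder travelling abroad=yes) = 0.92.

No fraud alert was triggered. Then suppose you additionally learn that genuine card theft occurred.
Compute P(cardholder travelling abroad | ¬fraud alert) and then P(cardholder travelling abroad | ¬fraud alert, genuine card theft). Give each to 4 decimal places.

Weight on cardholder travelling abroad=true, given the evidence: 0.080190 + 0.006840 = 0.087030
The normalizing constant is 0.98×0.81×0.55 + 0.22×0.81×0.45 + 0.43×0.19×0.55 + 0.08×0.19×0.45 = 0.568555
P(cardholder travelling abroad | ¬fraud alert) = 0.087030/0.568555 ≈ 0.1531

Now condition on the additional information:
Numerator (weight on configurations with cardholder travelling abroad): 0.08·0.45 = 0.036000
The normalizing constant is 0.43·0.55 + 0.08·0.45 = 0.272500
Posterior = 0.036000 / 0.272500 ≈ 0.1321

P(cardholder travelling abroad | ¬fraud alert) ≈ 0.1531; P(cardholder travelling abroad | ¬fraud alert, genuine card theft) ≈ 0.1321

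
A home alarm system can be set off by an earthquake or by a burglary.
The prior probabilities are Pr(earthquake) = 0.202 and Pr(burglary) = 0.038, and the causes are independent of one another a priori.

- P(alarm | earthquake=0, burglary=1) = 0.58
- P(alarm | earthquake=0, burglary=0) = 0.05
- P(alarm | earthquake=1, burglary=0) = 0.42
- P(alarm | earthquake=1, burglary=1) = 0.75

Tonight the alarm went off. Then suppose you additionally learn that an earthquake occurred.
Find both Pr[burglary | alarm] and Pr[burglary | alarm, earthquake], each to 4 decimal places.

Pr[burglary | alarm] ≈ 0.1629; Pr[burglary | alarm, earthquake] ≈ 0.0659

Enumerate the 4 (earthquake, burglary) configurations and weight by the priors:
  P(alarm) = 0.05×0.798×0.962 + 0.58×0.798×0.038 + 0.42×0.202×0.962 + 0.75×0.202×0.038
        = 0.038384 + 0.017588 + 0.081616 + 0.005757 = 0.143345
Keeping only the burglary-present terms gives 0.023345, so
  P(burglary | alarm) = 0.023345 / 0.143345 ≈ 0.1629

Now also conditioning on earthquake=true:
Enumerate both values of burglary and weight by the priors:
  P(alarm | earthquake) = 0.42×0.962 + 0.75×0.038
        = 0.404040 + 0.028500 = 0.432540
The terms with burglary present sum to 0.028500, so
  P(burglary | alarm, earthquake) = 0.028500 / 0.432540 ≈ 0.0659
Conditioning on earthquake lowers the posterior on burglary: the classic explaining-away effect in a common-effect structure.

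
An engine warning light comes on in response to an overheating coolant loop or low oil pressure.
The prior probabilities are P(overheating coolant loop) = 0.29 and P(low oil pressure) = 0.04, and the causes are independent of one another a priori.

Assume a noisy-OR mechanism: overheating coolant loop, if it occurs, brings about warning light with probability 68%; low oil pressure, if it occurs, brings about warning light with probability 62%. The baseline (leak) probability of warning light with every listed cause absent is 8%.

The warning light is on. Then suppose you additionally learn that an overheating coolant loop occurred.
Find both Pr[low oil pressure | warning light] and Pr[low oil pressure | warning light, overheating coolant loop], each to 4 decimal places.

Under noisy-OR, P(warning light | causes) = 1 − (1−0.08)·∏(1−qᵢ) over the active causes.
For the numerator, keep only low oil pressure=true terms: 0.018471 + 0.010302 = 0.028773
The normalizing constant is 0.08*0.71*0.96 + 0.6504*0.71*0.04 + 0.7056*0.29*0.96 + 0.888128*0.29*0.04 = 0.279740
Posterior = 0.028773 / 0.279740 ≈ 0.1029

With the extra evidence:
P(warning light | overheating coolant loop) = 0.7056*0.96 + 0.888128*0.04 = 0.677376 + 0.035525 = 0.712901
Restricting to configurations with low oil pressure present: 0.888128*0.04 = 0.035525.
P(low oil pressure | warning light, overheating coolant loop) = 0.035525 / 0.712901 ≈ 0.0498

Pr[low oil pressure | warning light] ≈ 0.1029; Pr[low oil pressure | warning light, overheating coolant loop] ≈ 0.0498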